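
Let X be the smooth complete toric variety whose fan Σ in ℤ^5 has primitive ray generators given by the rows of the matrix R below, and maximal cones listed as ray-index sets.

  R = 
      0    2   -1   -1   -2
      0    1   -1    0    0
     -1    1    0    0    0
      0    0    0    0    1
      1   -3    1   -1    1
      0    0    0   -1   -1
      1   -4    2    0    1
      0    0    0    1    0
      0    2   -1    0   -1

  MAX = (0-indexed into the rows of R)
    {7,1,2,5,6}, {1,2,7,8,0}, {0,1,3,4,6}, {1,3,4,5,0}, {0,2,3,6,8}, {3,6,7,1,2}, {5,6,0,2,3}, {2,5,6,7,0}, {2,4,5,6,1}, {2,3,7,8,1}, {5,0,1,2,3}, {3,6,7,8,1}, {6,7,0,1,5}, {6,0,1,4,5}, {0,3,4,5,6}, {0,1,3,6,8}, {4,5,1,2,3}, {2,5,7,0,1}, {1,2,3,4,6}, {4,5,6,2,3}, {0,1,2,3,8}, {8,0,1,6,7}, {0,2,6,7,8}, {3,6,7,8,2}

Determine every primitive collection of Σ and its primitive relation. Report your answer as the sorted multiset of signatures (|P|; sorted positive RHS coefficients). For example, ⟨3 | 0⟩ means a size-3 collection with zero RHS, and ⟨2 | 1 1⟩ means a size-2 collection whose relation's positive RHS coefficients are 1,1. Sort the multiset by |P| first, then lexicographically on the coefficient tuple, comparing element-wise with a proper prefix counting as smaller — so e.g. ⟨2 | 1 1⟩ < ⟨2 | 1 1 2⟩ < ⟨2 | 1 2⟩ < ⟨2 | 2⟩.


Σ has 9 primitive collections:

  • {5,8}:  v_{5} + v_{8} = v_{0} ; sig = ⟨2 | 1⟩
  • {4,7}:  v_{4} + v_{7} = v_{1} + v_{6} ; sig = ⟨2 | 1 1⟩
  • {4,8}:  v_{4} + v_{8} = v_{0} + v_{1} + v_{3} + v_{6} ; sig = ⟨2 | 1 1 1 1⟩
  • {3,5,7}:  v_{3} + v_{5} + v_{7} = 0 ; sig = ⟨3 | 0⟩
  • {0,3,7}:  v_{0} + v_{3} + v_{7} = v_{8} ; sig = ⟨3 | 1⟩
  • {0,2,4}:  v_{0} + v_{2} + v_{4} = v_{3} + 2·v_{5} ; sig = ⟨3 | 1 2⟩
  • {1,2,6,8}:  v_{1} + v_{2} + v_{6} + v_{8} = 0 ; sig = ⟨4 | 0⟩
  • {0,1,2,6}:  v_{0} + v_{1} + v_{2} + v_{6} = v_{5} ; sig = ⟨4 | 1⟩
  • {1,3,5,6}:  v_{1} + v_{3} + v_{5} + v_{6} = v_{4} ; sig = ⟨4 | 1⟩

Signatures (|P|; sorted positive RHS coefficients), sorted:
[⟨2 | 1⟩, ⟨2 | 1 1⟩, ⟨2 | 1 1 1 1⟩, ⟨3 | 0⟩, ⟨3 | 1⟩, ⟨3 | 1 2⟩, ⟨4 | 0⟩, ⟨4 | 1⟩, ⟨4 | 1⟩]


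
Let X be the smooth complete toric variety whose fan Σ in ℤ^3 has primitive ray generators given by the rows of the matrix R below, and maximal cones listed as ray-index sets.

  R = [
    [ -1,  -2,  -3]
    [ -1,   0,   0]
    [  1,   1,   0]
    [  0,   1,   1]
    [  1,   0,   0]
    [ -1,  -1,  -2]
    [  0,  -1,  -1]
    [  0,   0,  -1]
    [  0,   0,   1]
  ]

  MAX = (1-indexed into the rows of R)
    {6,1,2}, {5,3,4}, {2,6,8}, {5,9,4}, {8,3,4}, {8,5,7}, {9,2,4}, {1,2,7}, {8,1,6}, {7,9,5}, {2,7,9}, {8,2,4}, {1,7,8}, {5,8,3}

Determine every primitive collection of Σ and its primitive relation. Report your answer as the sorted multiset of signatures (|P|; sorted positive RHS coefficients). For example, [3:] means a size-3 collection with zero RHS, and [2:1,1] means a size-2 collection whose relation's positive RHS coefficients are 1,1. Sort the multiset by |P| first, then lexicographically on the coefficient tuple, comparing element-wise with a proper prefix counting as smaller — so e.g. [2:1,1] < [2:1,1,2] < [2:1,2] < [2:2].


|primitive collections| = 18. Relations:

  P={2,5}:  v_{2} + v_{5} = 0  ⇒ sig = [2:]
  P={4,7}:  v_{4} + v_{7} = 0  ⇒ sig = [2:]
  P={8,9}:  v_{8} + v_{9} = 0  ⇒ sig = [2:]
  P={1,4}:  v_{1} + v_{4} = v_{6}  ⇒ sig = [2:1]
  P={6,7}:  v_{6} + v_{7} = v_{1}  ⇒ sig = [2:1]
  P={2,3}:  v_{2} + v_{3} = v_{4} + v_{8}  ⇒ sig = [2:1,1]
  P={3,7}:  v_{3} + v_{7} = v_{5} + v_{8}  ⇒ sig = [2:1,1]
  P={3,9}:  v_{3} + v_{9} = v_{4} + v_{5}  ⇒ sig = [2:1,1]
  P={4,6}:  v_{4} + v_{6} = v_{2} + v_{8}  ⇒ sig = [2:1,1]
  P={5,6}:  v_{5} + v_{6} = v_{7} + v_{8}  ⇒ sig = [2:1,1]
  P={6,9}:  v_{6} + v_{9} = v_{2} + v_{7}  ⇒ sig = [2:1,1]
  P={1,3}:  v_{1} + v_{3} = v_{7} + 2·v_{8}  ⇒ sig = [2:1,2]
  P={1,5}:  v_{1} + v_{5} = 2·v_{7} + v_{8}  ⇒ sig = [2:1,2]
  P={1,9}:  v_{1} + v_{9} = v_{2} + 2·v_{7}  ⇒ sig = [2:1,2]
  P={3,6}:  v_{3} + v_{6} = 2·v_{8}  ⇒ sig = [2:2]
  P={2,7,8}:  v_{2} + v_{7} + v_{8} = v_{6}  ⇒ sig = [3:1]
  P={4,5,8}:  v_{4} + v_{5} + v_{8} = v_{3}  ⇒ sig = [3:1]
  P={1,2,8}:  v_{1} + v_{2} + v_{8} = 2·v_{6}  ⇒ sig = [3:2]

Hence PRS(X_Σ) =
    |P|=2: 15 collections, coeffs (), (), (), (1), (1), (1,1), (1,1), (1,1), (1,1), (1,1), (1,1), (1,2), (1,2), (1,2), (2)
    |P|=3: 3 collections, coeffs (1), (1), (2)


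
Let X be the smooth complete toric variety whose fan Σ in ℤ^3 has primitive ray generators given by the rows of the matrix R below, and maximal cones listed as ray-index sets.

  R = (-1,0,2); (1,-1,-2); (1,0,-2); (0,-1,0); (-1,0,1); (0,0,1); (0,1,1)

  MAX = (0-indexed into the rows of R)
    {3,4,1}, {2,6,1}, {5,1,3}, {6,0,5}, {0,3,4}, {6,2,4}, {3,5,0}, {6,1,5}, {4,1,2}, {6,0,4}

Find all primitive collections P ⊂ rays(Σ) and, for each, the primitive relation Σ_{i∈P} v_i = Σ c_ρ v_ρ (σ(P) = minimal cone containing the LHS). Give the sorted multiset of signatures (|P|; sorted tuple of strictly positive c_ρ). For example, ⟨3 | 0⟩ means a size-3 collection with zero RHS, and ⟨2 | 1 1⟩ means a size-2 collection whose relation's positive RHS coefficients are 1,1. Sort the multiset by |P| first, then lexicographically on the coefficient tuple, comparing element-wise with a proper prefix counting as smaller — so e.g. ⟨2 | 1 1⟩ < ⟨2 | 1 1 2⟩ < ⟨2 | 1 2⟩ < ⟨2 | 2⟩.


Minimal non-faces — 7 found among 7 rays, 10 max cones:

  {0,2}:  v_{0} + v_{2} = 0  →  sig = ⟨2 | 0⟩
  {0,1}:  v_{0} + v_{1} = v_{3}  →  sig = ⟨2 | 1⟩
  {2,3}:  v_{2} + v_{3} = v_{1}  →  sig = ⟨2 | 1⟩
  {3,6}:  v_{3} + v_{6} = v_{5}  →  sig = ⟨2 | 1⟩
  {4,5}:  v_{4} + v_{5} = v_{0}  →  sig = ⟨2 | 1⟩
  {2,5}:  v_{2} + v_{5} = v_{1} + v_{6}  →  sig = ⟨2 | 1 1⟩
  {1,4,6}:  v_{1} + v_{4} + v_{6} = 0  →  sig = ⟨3 | 0⟩

Signatures (|P|; sorted positive RHS coefficients), sorted:
[⟨2 | 0⟩, ⟨2 | 1⟩, ⟨2 | 1⟩, ⟨2 | 1⟩, ⟨2 | 1⟩, ⟨2 | 1 1⟩, ⟨3 | 0⟩]


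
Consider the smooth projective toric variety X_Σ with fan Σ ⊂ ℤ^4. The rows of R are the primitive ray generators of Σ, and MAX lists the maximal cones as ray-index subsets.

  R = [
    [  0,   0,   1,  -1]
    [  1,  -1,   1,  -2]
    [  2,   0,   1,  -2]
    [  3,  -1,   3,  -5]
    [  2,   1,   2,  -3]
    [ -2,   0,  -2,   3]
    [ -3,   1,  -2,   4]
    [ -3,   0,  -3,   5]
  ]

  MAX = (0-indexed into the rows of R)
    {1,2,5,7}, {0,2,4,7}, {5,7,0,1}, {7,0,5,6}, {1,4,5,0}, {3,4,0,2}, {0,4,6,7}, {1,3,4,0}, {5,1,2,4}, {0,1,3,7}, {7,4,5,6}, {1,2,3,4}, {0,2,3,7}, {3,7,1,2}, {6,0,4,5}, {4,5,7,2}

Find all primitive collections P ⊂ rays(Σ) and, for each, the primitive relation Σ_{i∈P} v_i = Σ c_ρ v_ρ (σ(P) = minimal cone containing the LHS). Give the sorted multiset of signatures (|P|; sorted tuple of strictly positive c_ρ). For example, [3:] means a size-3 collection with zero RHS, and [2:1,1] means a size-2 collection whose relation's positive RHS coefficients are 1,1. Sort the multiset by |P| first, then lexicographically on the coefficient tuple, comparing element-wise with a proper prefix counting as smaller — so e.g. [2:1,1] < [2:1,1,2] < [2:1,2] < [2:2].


|primitive collections| = 9. Relations:

  • {3,5}:  v_{3} + v_{5} = v_{1} ; sig = [2:1]
  • {3,6}:  v_{3} + v_{6} = v_{0} ; sig = [2:1]
  • {1,6}:  v_{1} + v_{6} = v_{0} + v_{5} ; sig = [2:1,1]
  • {2,6}:  v_{2} + v_{6} = v_{4} + v_{7} ; sig = [2:1,1]
  • {0,2,5}:  v_{0} + v_{2} + v_{5} = 0 ; sig = [3:]
  • {1,4,7}:  v_{1} + v_{4} + v_{7} = 0 ; sig = [3:]
  • {0,1,2}:  v_{0} + v_{1} + v_{2} = v_{3} ; sig = [3:1]
  • {3,4,7}:  v_{3} + v_{4} + v_{7} = v_{0} + v_{2} ; sig = [3:1,1]
  • {0,4,5,7}:  v_{0} + v_{4} + v_{5} + v_{7} = v_{6} ; sig = [4:1]

Hence PRS(X_Σ) =
    |P|=2: 4 collections, coeffs (1), (1), (1,1), (1,1)
    |P|=3: 4 collections, coeffs (), (), (1), (1,1)
    |P|=4: 1 collection, coeffs (1)


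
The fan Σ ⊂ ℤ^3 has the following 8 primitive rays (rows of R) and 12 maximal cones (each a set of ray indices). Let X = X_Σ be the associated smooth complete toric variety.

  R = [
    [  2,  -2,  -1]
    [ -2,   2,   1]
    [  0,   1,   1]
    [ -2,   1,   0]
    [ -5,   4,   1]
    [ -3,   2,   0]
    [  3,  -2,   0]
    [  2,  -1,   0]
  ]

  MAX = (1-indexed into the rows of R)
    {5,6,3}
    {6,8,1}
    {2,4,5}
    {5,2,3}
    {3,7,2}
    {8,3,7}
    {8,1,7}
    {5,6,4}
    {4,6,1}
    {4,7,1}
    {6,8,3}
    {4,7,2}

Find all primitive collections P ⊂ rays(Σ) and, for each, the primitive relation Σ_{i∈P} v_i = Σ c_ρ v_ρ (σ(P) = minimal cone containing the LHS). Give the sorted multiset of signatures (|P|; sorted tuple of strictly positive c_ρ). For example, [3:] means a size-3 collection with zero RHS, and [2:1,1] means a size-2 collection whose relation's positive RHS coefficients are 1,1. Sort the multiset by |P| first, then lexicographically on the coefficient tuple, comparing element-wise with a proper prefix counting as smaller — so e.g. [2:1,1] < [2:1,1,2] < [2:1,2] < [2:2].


10 collections generate NE(X_Σ); each relation:

  P = {1,2}:  v_{1} + v_{2} = 0  ⇒ sig = [2:]
  P = {4,8}:  v_{4} + v_{8} = 0  ⇒ sig = [2:]
  P = {6,7}:  v_{6} + v_{7} = 0  ⇒ sig = [2:]
  P = {1,3}:  v_{1} + v_{3} = v_{8}  ⇒ sig = [2:1]
  P = {1,5}:  v_{1} + v_{5} = v_{6}  ⇒ sig = [2:1]
  P = {2,6}:  v_{2} + v_{6} = v_{5}  ⇒ sig = [2:1]
  P = {2,8}:  v_{2} + v_{8} = v_{3}  ⇒ sig = [2:1]
  P = {3,4}:  v_{3} + v_{4} = v_{2}  ⇒ sig = [2:1]
  P = {5,7}:  v_{5} + v_{7} = v_{2}  ⇒ sig = [2:1]
  P = {5,8}:  v_{5} + v_{8} = v_{3} + v_{6}  ⇒ sig = [2:1,1]

Signatures (|P|; sorted positive RHS coefficients), sorted:
[[2:], [2:], [2:], [2:1], [2:1], [2:1], [2:1], [2:1], [2:1], [2:1,1]]


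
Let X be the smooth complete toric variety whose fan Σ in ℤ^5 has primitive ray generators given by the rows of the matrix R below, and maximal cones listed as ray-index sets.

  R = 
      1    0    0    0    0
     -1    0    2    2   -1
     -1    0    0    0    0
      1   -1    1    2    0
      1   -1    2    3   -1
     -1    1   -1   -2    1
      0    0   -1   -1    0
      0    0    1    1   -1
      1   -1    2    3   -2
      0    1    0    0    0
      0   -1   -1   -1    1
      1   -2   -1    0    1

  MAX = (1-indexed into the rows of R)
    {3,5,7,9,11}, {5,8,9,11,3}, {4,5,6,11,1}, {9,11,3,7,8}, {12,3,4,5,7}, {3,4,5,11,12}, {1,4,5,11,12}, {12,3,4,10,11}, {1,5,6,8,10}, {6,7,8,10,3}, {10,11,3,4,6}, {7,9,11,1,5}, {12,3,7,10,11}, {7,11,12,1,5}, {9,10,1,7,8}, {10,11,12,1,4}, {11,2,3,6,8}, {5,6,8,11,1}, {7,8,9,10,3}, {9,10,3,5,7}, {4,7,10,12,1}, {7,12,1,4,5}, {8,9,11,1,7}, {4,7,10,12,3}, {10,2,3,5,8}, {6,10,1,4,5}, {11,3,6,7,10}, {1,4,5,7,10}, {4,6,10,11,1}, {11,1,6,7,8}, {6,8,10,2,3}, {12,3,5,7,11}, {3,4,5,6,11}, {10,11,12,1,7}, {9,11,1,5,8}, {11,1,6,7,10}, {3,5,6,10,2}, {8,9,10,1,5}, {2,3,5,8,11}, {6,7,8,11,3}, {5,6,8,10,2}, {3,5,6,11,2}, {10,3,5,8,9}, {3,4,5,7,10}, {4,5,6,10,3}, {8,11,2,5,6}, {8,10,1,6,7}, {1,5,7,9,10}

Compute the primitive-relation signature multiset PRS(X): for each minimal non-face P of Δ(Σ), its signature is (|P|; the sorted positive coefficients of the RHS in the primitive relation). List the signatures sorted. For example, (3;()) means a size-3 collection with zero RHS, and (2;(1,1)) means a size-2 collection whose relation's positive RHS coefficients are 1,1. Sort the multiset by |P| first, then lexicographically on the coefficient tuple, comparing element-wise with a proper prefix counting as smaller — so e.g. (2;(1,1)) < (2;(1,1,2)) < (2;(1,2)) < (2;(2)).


Δ(Σ) — 12 vertices, 22 min non-faces:

  P={1,3}:  v_{1} + v_{3} = 0 — sig = (2;())
  P={4,8}:  v_{4} + v_{8} = v_{5} — sig = (2;(1))
  P={6,9}:  v_{6} + v_{9} = v_{8} — sig = (2;(1))
  P={2,7}:  v_{2} + v_{7} = v_{3} + v_{8} — sig = (2;(1,1))
  P={1,2}:  v_{1} + v_{2} = v_{5} + v_{6} + v_{8} — sig = (2;(1,1,1))
  P={2,12}:  v_{2} + v_{12} = v_{3} + v_{5} + v_{11} — sig = (2;(1,1,1))
  P={8,12}:  v_{8} + v_{12} = v_{5} + v_{7} + v_{11} — sig = (2;(1,1,1))
  P={2,4}:  v_{2} + v_{4} = v_{3} + 2·v_{5} + v_{6} — sig = (2;(1,1,2))
  P={2,9}:  v_{2} + v_{9} = v_{3} + v_{5} + 2·v_{8} — sig = (2;(1,1,2))
  P={4,9}:  v_{4} + v_{9} = 2·v_{5} + v_{7} — sig = (2;(1,2))
  P={6,12}:  v_{6} + v_{12} = v_{10} + 2·v_{11} — sig = (2;(1,2))
  P={9,12}:  v_{9} + v_{12} = 2·v_{5} + 2·v_{7} + v_{11} — sig = (2;(1,2,2))
  P={5,6,7}:  v_{5} + v_{6} + v_{7} = 0 — sig = (3;())
  P={8,10,11}:  v_{8} + v_{10} + v_{11} = 0 — sig = (3;())
  P={4,7,11}:  v_{4} + v_{7} + v_{11} = v_{12} — sig = (3;(1))
  P={5,7,8}:  v_{5} + v_{7} + v_{8} = v_{9} — sig = (3;(1))
  P={5,10,11}:  v_{5} + v_{10} + v_{11} = v_{4} — sig = (3;(1))
  P={4,6,7}:  v_{4} + v_{6} + v_{7} = v_{10} + v_{11} — sig = (3;(1,1))
  P={9,10,11}:  v_{9} + v_{10} + v_{11} = v_{5} + v_{7} — sig = (3;(1,1))
  P={2,10,11}:  v_{2} + v_{10} + v_{11} = v_{3} + v_{5} + v_{6} — sig = (3;(1,1,1))
  P={5,10,12}:  v_{5} + v_{10} + v_{12} = 2·v_{4} + v_{7} — sig = (3;(1,2))
  P={3,5,6,8}:  v_{3} + v_{5} + v_{6} + v_{8} = v_{2} — sig = (4;(1))

Hence PRS(X_Σ) =
    (2;())
    (2;(1))
    (2;(1))
    (2;(1,1))
    (2;(1,1,1))
    (2;(1,1,1))
    (2;(1,1,1))
    (2;(1,1,2))
    (2;(1,1,2))
    (2;(1,2))
    (2;(1,2))
    (2;(1,2,2))
    (3;())
    (3;())
    (3;(1))
    (3;(1))
    (3;(1))
    (3;(1,1))
    (3;(1,1))
    (3;(1,1,1))
    (3;(1,2))
    (4;(1))


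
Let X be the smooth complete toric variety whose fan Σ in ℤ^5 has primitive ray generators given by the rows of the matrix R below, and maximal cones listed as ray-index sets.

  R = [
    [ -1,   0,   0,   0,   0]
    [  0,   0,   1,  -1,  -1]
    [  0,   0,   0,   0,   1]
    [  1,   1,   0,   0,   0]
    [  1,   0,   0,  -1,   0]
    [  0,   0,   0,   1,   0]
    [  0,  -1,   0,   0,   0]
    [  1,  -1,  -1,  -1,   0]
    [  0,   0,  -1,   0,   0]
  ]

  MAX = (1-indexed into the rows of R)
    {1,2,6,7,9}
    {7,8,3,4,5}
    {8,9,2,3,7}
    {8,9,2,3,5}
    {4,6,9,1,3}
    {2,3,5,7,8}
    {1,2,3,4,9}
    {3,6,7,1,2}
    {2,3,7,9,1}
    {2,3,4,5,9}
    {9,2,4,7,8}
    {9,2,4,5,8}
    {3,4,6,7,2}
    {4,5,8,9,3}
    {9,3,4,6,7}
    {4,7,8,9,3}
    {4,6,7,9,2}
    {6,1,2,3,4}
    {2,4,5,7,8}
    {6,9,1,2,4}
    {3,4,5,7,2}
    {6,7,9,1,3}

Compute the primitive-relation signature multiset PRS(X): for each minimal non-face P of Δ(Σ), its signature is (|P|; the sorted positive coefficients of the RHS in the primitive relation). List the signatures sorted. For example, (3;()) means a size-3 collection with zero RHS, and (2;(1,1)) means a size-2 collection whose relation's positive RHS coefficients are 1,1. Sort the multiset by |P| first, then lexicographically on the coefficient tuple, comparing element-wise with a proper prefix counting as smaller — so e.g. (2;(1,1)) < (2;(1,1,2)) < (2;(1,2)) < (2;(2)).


The 9 primitive collections of Σ (r=9, n=5):

  {5,6}:  v_{5} + v_{6} = v_{4} + v_{7} ; sig = (2;(1,1))
  {1,5}:  v_{1} + v_{5} = v_{2} + v_{3} + v_{9} ; sig = (2;(1,1,1))
  {1,8}:  v_{1} + v_{8} = v_{2} + v_{3} + v_{7} + 2·v_{9} ; sig = (2;(1,1,1,2))
  {6,8}:  v_{6} + v_{8} = v_{4} + 2·v_{7} + v_{9} ; sig = (2;(1,1,2))
  {1,4,7}:  v_{1} + v_{4} + v_{7} = 0 ; sig = (3;())
  {5,7,9}:  v_{5} + v_{7} + v_{9} = v_{8} ; sig = (3;(1))
  {2,3,6,9}:  v_{2} + v_{3} + v_{6} + v_{9} = 0 ; sig = (4;())
  {2,3,4,8}:  v_{2} + v_{3} + v_{4} + v_{8} = 2·v_{5} ; sig = (4;(2))
  {2,3,4,7,9}:  v_{2} + v_{3} + v_{4} + v_{7} + v_{9} = v_{5} ; sig = (5;(1))

so the primitive-relation signature multiset is
{ (2;(1,1)),  (2;(1,1,1)),  (2;(1,1,1,2)),  (2;(1,1,2)),  (3;()),  (3;(1)),  (4;()),  (4;(2)),  (5;(1)) }


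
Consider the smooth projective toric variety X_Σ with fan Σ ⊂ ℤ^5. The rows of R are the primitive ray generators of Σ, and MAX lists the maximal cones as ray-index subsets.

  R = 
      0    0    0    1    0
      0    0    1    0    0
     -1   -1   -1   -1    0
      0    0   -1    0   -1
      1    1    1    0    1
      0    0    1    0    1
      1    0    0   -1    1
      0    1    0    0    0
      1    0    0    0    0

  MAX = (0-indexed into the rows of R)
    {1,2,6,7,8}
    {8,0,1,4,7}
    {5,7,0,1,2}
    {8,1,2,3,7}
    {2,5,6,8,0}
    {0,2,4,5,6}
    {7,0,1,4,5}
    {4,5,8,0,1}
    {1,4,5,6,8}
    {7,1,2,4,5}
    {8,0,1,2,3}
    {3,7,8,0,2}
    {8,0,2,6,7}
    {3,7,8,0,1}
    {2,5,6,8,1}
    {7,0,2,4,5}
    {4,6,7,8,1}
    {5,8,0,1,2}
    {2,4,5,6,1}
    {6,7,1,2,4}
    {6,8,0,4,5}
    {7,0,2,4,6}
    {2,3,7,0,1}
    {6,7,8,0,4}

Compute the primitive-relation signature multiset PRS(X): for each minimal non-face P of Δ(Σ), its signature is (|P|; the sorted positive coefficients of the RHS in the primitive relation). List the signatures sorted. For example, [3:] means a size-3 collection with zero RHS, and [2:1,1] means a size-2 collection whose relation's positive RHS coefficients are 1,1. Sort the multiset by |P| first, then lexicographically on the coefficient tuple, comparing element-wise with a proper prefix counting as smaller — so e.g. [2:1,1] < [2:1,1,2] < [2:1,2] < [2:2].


Minimal non-faces — 9 found among 9 rays, 24 max cones:

  {3,5}:  v_{3} + v_{5} = 0 ; sig = [2:]
  {3,4}:  v_{3} + v_{4} = v_{7} + v_{8} ; sig = [2:1,1]
  {3,6}:  v_{3} + v_{6} = v_{2} + v_{7} + 2·v_{8} ; sig = [2:1,1,2]
  {2,4,8}:  v_{2} + v_{4} + v_{8} = v_{6} ; sig = [3:1]
  {5,7,8}:  v_{5} + v_{7} + v_{8} = v_{4} ; sig = [3:1]
  {0,1,6}:  v_{0} + v_{1} + v_{6} = v_{5} + v_{8} ; sig = [3:1,1]
  {5,6,7}:  v_{5} + v_{6} + v_{7} = v_{2} + 2·v_{4} ; sig = [3:1,2]
  {0,1,2,4}:  v_{0} + v_{1} + v_{2} + v_{4} = v_{5} ; sig = [4:1]
  {0,1,2,7,8}:  v_{0} + v_{1} + v_{2} + v_{7} + v_{8} = 0 ; sig = [5:]

Sorted signature multiset PRS(X):
    [2:]
    [2:1,1]
    [2:1,1,2]
    [3:1]
    [3:1]
    [3:1,1]
    [3:1,2]
    [4:1]
    [5:]


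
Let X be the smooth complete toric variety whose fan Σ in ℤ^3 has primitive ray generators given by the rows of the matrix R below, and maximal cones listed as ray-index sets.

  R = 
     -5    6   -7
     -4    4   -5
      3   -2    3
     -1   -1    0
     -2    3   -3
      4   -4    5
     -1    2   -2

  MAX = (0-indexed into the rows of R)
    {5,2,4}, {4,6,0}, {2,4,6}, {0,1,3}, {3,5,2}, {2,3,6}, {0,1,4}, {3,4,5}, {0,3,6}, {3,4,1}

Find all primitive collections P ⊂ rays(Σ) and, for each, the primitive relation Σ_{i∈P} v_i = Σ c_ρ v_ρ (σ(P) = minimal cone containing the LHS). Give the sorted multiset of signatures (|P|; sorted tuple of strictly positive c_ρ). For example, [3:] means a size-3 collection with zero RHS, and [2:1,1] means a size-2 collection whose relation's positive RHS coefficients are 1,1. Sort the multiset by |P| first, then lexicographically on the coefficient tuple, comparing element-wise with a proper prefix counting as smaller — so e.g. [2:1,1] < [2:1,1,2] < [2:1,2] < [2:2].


9 collections generate NE(X_Σ); each relation:

  P={1,5}:  v_{1} + v_{5} = 0  ⇒ sig = [2:]
  P={0,5}:  v_{0} + v_{5} = v_{6}  ⇒ sig = [2:1]
  P={1,2}:  v_{1} + v_{2} = v_{6}  ⇒ sig = [2:1]
  P={1,6}:  v_{1} + v_{6} = v_{0}  ⇒ sig = [2:1]
  P={5,6}:  v_{5} + v_{6} = v_{2}  ⇒ sig = [2:1]
  P={0,2}:  v_{0} + v_{2} = 2·v_{6}  ⇒ sig = [2:2]
  P={2,3,4}:  v_{2} + v_{3} + v_{4} = 0  ⇒ sig = [3:]
  P={3,4,6}:  v_{3} + v_{4} + v_{6} = v_{1}  ⇒ sig = [3:1]
  P={0,3,4}:  v_{0} + v_{3} + v_{4} = 2·v_{1}  ⇒ sig = [3:2]

Signatures (|P|; sorted positive RHS coefficients), sorted:
    [2:]
    [2:1]
    [2:1]
    [2:1]
    [2:1]
    [2:2]
    [3:]
    [3:1]
    [3:2]


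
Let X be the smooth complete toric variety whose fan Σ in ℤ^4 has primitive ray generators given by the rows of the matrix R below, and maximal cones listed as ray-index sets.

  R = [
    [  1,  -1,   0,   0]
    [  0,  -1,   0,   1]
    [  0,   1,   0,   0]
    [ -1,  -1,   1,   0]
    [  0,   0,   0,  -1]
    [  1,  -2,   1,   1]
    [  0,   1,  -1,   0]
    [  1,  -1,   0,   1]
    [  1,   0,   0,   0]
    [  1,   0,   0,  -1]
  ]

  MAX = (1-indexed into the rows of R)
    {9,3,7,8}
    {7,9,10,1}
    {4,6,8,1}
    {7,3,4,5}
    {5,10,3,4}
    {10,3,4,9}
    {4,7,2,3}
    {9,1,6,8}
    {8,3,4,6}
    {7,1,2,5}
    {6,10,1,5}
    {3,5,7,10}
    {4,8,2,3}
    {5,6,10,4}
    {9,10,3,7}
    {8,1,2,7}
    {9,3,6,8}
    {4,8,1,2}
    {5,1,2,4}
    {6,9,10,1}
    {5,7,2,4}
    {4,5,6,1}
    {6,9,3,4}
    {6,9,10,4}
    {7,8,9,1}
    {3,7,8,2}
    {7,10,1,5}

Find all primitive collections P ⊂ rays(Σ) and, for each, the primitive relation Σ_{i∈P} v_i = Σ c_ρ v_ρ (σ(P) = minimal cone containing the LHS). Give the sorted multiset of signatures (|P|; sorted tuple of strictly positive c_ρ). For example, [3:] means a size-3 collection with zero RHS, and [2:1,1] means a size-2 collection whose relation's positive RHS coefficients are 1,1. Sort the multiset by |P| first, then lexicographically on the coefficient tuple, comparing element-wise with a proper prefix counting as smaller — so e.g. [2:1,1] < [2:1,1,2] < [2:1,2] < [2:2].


18 collections generate NE(X_Σ); each relation:

  P = {1,3}:  v_{1} + v_{3} = v_{9} — sig = [2:1]
  P = {2,9}:  v_{2} + v_{9} = v_{8} — sig = [2:1]
  P = {2,10}:  v_{2} + v_{10} = v_{1} — sig = [2:1]
  P = {5,8}:  v_{5} + v_{8} = v_{1} — sig = [2:1]
  P = {5,9}:  v_{5} + v_{9} = v_{10} — sig = [2:1]
  P = {6,7}:  v_{6} + v_{7} = v_{8} — sig = [2:1]
  P = {8,10}:  v_{8} + v_{10} = v_{1} + v_{9} — sig = [2:1,1]
  P = {2,6}:  v_{2} + v_{6} = v_{4} + 2·v_{8} — sig = [2:1,2]
  P = {2,3,5}:  v_{2} + v_{3} + v_{5} = 0 — sig = [3:]
  P = {4,7,9}:  v_{4} + v_{7} + v_{9} = 0 — sig = [3:]
  P = {4,7,8}:  v_{4} + v_{7} + v_{8} = v_{2} — sig = [3:1]
  P = {4,7,10}:  v_{4} + v_{7} + v_{10} = v_{5} — sig = [3:1]
  P = {4,8,9}:  v_{4} + v_{8} + v_{9} = v_{6} — sig = [3:1]
  P = {1,4,7}:  v_{1} + v_{4} + v_{7} = v_{2} + v_{5} — sig = [3:1,1]
  P = {1,4,9}:  v_{1} + v_{4} + v_{9} = v_{5} + v_{6} — sig = [3:1,1]
  P = {1,4,10}:  v_{1} + v_{4} + v_{10} = 2·v_{5} + v_{6} — sig = [3:1,2]
  P = {3,5,6}:  v_{3} + v_{5} + v_{6} = v_{4} + 2·v_{9} — sig = [3:1,2]
  P = {3,6,10}:  v_{3} + v_{6} + v_{10} = v_{4} + 3·v_{9} — sig = [3:1,3]

Hence PRS(X_Σ) =
[[2:1], [2:1], [2:1], [2:1], [2:1], [2:1], [2:1,1], [2:1,2], [3:], [3:], [3:1], [3:1], [3:1], [3:1,1], [3:1,1], [3:1,2], [3:1,2], [3:1,3]]


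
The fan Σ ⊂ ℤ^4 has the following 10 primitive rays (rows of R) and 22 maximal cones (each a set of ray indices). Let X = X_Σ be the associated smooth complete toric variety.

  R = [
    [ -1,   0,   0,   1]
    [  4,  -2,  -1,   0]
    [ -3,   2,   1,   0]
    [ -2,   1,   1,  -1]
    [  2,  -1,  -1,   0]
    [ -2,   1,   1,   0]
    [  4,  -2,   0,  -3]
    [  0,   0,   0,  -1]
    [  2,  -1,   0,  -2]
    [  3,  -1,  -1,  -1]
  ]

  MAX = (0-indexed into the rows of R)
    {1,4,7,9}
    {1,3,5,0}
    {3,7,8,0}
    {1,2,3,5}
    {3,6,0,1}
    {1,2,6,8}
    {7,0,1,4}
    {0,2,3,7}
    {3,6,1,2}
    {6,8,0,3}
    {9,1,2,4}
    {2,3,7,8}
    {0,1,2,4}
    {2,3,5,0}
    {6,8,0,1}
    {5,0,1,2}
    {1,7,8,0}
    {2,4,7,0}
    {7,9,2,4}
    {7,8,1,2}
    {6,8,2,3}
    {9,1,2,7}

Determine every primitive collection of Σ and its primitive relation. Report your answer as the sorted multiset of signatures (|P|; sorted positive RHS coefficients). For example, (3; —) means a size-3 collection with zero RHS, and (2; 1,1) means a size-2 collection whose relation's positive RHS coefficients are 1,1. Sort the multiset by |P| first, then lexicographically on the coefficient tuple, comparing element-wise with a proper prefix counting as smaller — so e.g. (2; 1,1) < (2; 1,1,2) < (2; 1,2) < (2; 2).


20 minimal non-faces of Δ(Σ) (on 10 rays):

  {4,5}:  v_{4} + v_{5} = 0  so sig = (2; —)
  {0,9}:  v_{0} + v_{9} = v_{4}  so sig = (2; 1)
  {3,4}:  v_{3} + v_{4} = v_{7}  so sig = (2; 1)
  {5,7}:  v_{5} + v_{7} = v_{3}  so sig = (2; 1)
  {4,6}:  v_{4} + v_{6} = v_{1} + v_{7} + v_{8}  so sig = (2; 1,1,1)
  {5,9}:  v_{5} + v_{9} = v_{1} + v_{2} + v_{7}  so sig = (2; 1,1,1)
  {3,9}:  v_{3} + v_{9} = v_{1} + v_{2} + 2·v_{7}  so sig = (2; 1,1,2)
  {6,9}:  v_{6} + v_{9} = 2·v_{1} + v_{2} + 2·v_{7} + v_{8}  so sig = (2; 1,1,2,2)
  {4,8}:  v_{4} + v_{8} = v_{1} + 2·v_{7}  so sig = (2; 1,2)
  {5,8}:  v_{5} + v_{8} = v_{1} + 2·v_{3}  so sig = (2; 1,2)
  {8,9}:  v_{8} + v_{9} = 2·v_{1} + v_{2} + 3·v_{7}  so sig = (2; 1,2,3)
  {6,7}:  v_{6} + v_{7} = 2·v_{8}  so sig = (2; 2)
  {5,6}:  v_{5} + v_{6} = 2·v_{1} + 3·v_{3}  so sig = (2; 2,3)
  {0,2,8}:  v_{0} + v_{2} + v_{8} = v_{3}  so sig = (3; 1)
  {1,3,7}:  v_{1} + v_{3} + v_{7} = v_{8}  so sig = (3; 1)
  {1,3,8}:  v_{1} + v_{3} + v_{8} = v_{6}  so sig = (3; 1)
  {0,2,6}:  v_{0} + v_{2} + v_{6} = v_{1} + 2·v_{3}  so sig = (3; 1,2)
  {0,1,2,7}:  v_{0} + v_{1} + v_{2} + v_{7} = 0  so sig = (4; —)
  {0,1,2,3}:  v_{0} + v_{1} + v_{2} + v_{3} = v_{5}  so sig = (4; 1)
  {1,2,4,7}:  v_{1} + v_{2} + v_{4} + v_{7} = v_{9}  so sig = (4; 1)

Sorted signature multiset PRS(X):
    |P|=2: 13 collections, coeffs (), (1), (1), (1), (1,1,1), (1,1,1), (1,1,2), (1,1,2,2), (1,2), (1,2), (1,2,3), (2), (2,3)
    |P|=3: 4 collections, coeffs (1), (1), (1), (1,2)
    |P|=4: 3 collections, coeffs (), (1), (1)


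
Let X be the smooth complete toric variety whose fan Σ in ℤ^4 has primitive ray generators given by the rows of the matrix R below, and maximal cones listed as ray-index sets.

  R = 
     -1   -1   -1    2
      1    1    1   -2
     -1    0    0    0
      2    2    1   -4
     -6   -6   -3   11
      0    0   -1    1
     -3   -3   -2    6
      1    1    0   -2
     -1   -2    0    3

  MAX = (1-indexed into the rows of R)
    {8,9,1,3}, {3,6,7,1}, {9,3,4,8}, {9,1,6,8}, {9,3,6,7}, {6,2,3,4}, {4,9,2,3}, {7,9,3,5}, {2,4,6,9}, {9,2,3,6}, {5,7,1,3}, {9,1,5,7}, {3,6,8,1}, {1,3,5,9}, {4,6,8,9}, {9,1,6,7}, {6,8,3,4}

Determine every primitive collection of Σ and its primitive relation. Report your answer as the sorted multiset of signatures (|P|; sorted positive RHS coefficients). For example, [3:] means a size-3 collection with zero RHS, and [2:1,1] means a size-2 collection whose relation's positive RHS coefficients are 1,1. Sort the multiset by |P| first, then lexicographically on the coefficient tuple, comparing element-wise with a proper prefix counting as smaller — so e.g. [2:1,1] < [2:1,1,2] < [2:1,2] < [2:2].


Primitive collections (14):

  • {1,2}:  v_{1} + v_{2} = 0  →  sig = [2:]
  • {1,4}:  v_{1} + v_{4} = v_{8}  →  sig = [2:1]
  • {2,8}:  v_{2} + v_{8} = v_{4}  →  sig = [2:1]
  • {4,7}:  v_{4} + v_{7} = v_{1}  →  sig = [2:1]
  • {2,5}:  v_{2} + v_{5} = v_{3} + v_{7} + v_{9}  →  sig = [2:1,1,1]
  • {2,7}:  v_{2} + v_{7} = v_{3} + v_{6} + v_{9}  →  sig = [2:1,1,1]
  • {4,5}:  v_{4} + v_{5} = 2·v_{1} + v_{3} + v_{9}  →  sig = [2:1,1,2]
  • {5,8}:  v_{5} + v_{8} = 3·v_{1} + v_{3} + v_{9}  →  sig = [2:1,1,3]
  • {5,6}:  v_{5} + v_{6} = 2·v_{7}  →  sig = [2:2]
  • {7,8}:  v_{7} + v_{8} = 2·v_{1}  →  sig = [2:2]
  • {3,4,6,9}:  v_{3} + v_{4} + v_{6} + v_{9} = 0  →  sig = [4:]
  • {1,3,6,9}:  v_{1} + v_{3} + v_{6} + v_{9} = v_{7}  →  sig = [4:1]
  • {1,3,7,9}:  v_{1} + v_{3} + v_{7} + v_{9} = v_{5}  →  sig = [4:1]
  • {3,6,8,9}:  v_{3} + v_{6} + v_{8} + v_{9} = v_{1}  →  sig = [4:1]

Hence PRS(X_Σ) =
[[2:], [2:1], [2:1], [2:1], [2:1,1,1], [2:1,1,1], [2:1,1,2], [2:1,1,3], [2:2], [2:2], [4:], [4:1], [4:1], [4:1]]


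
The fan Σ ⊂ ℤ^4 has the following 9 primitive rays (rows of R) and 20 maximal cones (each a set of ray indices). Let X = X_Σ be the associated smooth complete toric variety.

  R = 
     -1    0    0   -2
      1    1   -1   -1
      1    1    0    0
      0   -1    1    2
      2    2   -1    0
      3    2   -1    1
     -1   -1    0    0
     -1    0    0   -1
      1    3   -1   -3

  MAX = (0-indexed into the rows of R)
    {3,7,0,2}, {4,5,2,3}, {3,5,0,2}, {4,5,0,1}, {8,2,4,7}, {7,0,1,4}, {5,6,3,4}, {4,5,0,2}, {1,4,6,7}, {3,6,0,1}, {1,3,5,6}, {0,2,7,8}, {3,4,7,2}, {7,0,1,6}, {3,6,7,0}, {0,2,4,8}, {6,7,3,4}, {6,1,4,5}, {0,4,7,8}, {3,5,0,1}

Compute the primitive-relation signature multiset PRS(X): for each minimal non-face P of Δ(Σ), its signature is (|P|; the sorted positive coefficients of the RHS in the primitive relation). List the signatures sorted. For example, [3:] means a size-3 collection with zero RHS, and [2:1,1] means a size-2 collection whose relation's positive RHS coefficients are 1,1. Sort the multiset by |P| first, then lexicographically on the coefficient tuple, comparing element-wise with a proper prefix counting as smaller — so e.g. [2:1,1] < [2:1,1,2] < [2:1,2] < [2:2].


13 collections generate NE(X_Σ); each relation:

  • {2,6}:  v_{2} + v_{6} = 0 ; sig = [2:]
  • {5,7}:  v_{5} + v_{7} = v_{4} ; sig = [2:1]
  • {1,2}:  v_{1} + v_{2} = v_{0} + v_{5} ; sig = [2:1,1]
  • {6,8}:  v_{6} + v_{8} = v_{0} + v_{4} + v_{7} ; sig = [2:1,1,1]
  • {5,8}:  v_{5} + v_{8} = v_{0} + v_{2} + 2·v_{4} ; sig = [2:1,1,2]
  • {3,8}:  v_{3} + v_{8} = 2·v_{2} + v_{7} ; sig = [2:1,2]
  • {1,8}:  v_{1} + v_{8} = 2·v_{0} + 2·v_{4} ; sig = [2:2,2]
  • {1,3,7}:  v_{1} + v_{3} + v_{7} = 0 ; sig = [3:]
  • {0,3,4}:  v_{0} + v_{3} + v_{4} = v_{2} ; sig = [3:1]
  • {0,5,6}:  v_{0} + v_{5} + v_{6} = v_{1} ; sig = [3:1]
  • {1,3,4}:  v_{1} + v_{3} + v_{4} = v_{5} ; sig = [3:1]
  • {0,4,6}:  v_{0} + v_{4} + v_{6} = v_{1} + v_{7} ; sig = [3:1,1]
  • {0,2,4,7}:  v_{0} + v_{2} + v_{4} + v_{7} = v_{8} ; sig = [4:1]

so the primitive-relation signature multiset is
    [2:]
    [2:1]
    [2:1,1]
    [2:1,1,1]
    [2:1,1,2]
    [2:1,2]
    [2:2,2]
    [3:]
    [3:1]
    [3:1]
    [3:1]
    [3:1,1]
    [4:1]


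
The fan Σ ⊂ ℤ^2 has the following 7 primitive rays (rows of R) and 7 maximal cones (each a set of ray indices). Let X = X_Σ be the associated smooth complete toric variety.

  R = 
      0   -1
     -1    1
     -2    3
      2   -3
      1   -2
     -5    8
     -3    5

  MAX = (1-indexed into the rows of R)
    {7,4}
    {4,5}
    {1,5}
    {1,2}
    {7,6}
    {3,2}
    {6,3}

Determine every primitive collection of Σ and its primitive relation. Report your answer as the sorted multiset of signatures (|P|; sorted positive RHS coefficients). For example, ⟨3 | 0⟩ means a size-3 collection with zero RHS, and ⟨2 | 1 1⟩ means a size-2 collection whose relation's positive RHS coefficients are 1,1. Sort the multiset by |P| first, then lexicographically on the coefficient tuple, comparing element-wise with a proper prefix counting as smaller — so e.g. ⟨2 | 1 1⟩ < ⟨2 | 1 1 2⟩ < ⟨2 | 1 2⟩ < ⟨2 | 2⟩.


|primitive collections| = 14. Relations:

  • {3,4}:  v_{3} + v_{4} = 0 — sig = ⟨2 | 0⟩
  • {2,4}:  v_{2} + v_{4} = v_{5} — sig = ⟨2 | 1⟩
  • {2,5}:  v_{2} + v_{5} = v_{1} — sig = ⟨2 | 1⟩
  • {3,5}:  v_{3} + v_{5} = v_{2} — sig = ⟨2 | 1⟩
  • {3,7}:  v_{3} + v_{7} = v_{6} — sig = ⟨2 | 1⟩
  • {4,6}:  v_{4} + v_{6} = v_{7} — sig = ⟨2 | 1⟩
  • {5,7}:  v_{5} + v_{7} = v_{3} — sig = ⟨2 | 1⟩
  • {1,7}:  v_{1} + v_{7} = v_{2} + v_{3} — sig = ⟨2 | 1 1⟩
  • {1,6}:  v_{1} + v_{6} = v_{2} + 2·v_{3} — sig = ⟨2 | 1 2⟩
  • {1,3}:  v_{1} + v_{3} = 2·v_{2} — sig = ⟨2 | 2⟩
  • {1,4}:  v_{1} + v_{4} = 2·v_{5} — sig = ⟨2 | 2⟩
  • {2,7}:  v_{2} + v_{7} = 2·v_{3} — sig = ⟨2 | 2⟩
  • {5,6}:  v_{5} + v_{6} = 2·v_{3} — sig = ⟨2 | 2⟩
  • {2,6}:  v_{2} + v_{6} = 3·v_{3} — sig = ⟨2 | 3⟩

Signatures (|P|; sorted positive RHS coefficients), sorted:
{ ⟨2 | 0⟩,  ⟨2 | 1⟩ ×6,  ⟨2 | 1 1⟩,  ⟨2 | 1 2⟩,  ⟨2 | 2⟩ ×4,  ⟨2 | 3⟩ }


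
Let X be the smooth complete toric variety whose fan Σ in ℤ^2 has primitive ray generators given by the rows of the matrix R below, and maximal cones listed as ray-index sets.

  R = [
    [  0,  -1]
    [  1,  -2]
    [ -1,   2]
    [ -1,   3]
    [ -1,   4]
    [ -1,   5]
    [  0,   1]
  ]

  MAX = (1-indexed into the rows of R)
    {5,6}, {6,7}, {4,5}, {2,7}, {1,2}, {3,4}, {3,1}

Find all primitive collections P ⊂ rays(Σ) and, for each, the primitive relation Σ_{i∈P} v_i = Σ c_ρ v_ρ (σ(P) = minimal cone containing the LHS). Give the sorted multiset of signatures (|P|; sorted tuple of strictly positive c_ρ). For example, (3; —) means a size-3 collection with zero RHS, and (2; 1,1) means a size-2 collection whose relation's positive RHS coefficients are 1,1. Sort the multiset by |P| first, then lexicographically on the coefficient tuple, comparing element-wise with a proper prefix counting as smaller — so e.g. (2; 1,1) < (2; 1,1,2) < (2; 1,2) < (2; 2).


|primitive collections| = 14. Relations:

  P = {1,7}:  v_{1} + v_{7} = 0  ⟹  sig = (2; —)
  P = {2,3}:  v_{2} + v_{3} = 0  ⟹  sig = (2; —)
  P = {1,4}:  v_{1} + v_{4} = v_{3}  ⟹  sig = (2; 1)
  P = {1,5}:  v_{1} + v_{5} = v_{4}  ⟹  sig = (2; 1)
  P = {1,6}:  v_{1} + v_{6} = v_{5}  ⟹  sig = (2; 1)
  P = {2,4}:  v_{2} + v_{4} = v_{7}  ⟹  sig = (2; 1)
  P = {3,7}:  v_{3} + v_{7} = v_{4}  ⟹  sig = (2; 1)
  P = {4,7}:  v_{4} + v_{7} = v_{5}  ⟹  sig = (2; 1)
  P = {5,7}:  v_{5} + v_{7} = v_{6}  ⟹  sig = (2; 1)
  P = {3,6}:  v_{3} + v_{6} = v_{4} + v_{5}  ⟹  sig = (2; 1,1)
  P = {2,5}:  v_{2} + v_{5} = 2·v_{7}  ⟹  sig = (2; 2)
  P = {3,5}:  v_{3} + v_{5} = 2·v_{4}  ⟹  sig = (2; 2)
  P = {4,6}:  v_{4} + v_{6} = 2·v_{5}  ⟹  sig = (2; 2)
  P = {2,6}:  v_{2} + v_{6} = 3·v_{7}  ⟹  sig = (2; 3)

Hence PRS(X_Σ) =
{ (2; —) ×2,  (2; 1) ×7,  (2; 1,1),  (2; 2) ×3,  (2; 3) }


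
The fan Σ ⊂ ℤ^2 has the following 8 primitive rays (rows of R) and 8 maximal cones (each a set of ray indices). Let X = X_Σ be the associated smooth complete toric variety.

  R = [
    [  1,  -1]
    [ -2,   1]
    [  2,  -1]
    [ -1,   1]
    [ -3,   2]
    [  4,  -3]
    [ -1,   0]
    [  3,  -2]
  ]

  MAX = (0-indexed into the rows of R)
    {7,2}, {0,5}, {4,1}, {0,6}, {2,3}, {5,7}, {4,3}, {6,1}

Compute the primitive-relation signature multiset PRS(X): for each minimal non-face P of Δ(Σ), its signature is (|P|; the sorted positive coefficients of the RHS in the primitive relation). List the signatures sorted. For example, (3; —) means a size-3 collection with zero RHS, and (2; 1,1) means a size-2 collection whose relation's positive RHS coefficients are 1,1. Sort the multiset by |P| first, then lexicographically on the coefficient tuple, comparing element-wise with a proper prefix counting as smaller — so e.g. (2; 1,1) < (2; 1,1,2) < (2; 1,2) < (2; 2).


The 20 primitive collections of Σ (r=8, n=2):

  P = {0,3}:  v_{0} + v_{3} = 0  →  sig = (2; —)
  P = {1,2}:  v_{1} + v_{2} = 0  →  sig = (2; —)
  P = {4,7}:  v_{4} + v_{7} = 0  →  sig = (2; —)
  P = {0,1}:  v_{0} + v_{1} = v_{6}  →  sig = (2; 1)
  P = {0,2}:  v_{0} + v_{2} = v_{7}  →  sig = (2; 1)
  P = {0,4}:  v_{0} + v_{4} = v_{1}  →  sig = (2; 1)
  P = {0,7}:  v_{0} + v_{7} = v_{5}  →  sig = (2; 1)
  P = {1,3}:  v_{1} + v_{3} = v_{4}  →  sig = (2; 1)
  P = {1,7}:  v_{1} + v_{7} = v_{0}  →  sig = (2; 1)
  P = {2,4}:  v_{2} + v_{4} = v_{3}  →  sig = (2; 1)
  P = {2,6}:  v_{2} + v_{6} = v_{0}  →  sig = (2; 1)
  P = {3,5}:  v_{3} + v_{5} = v_{7}  →  sig = (2; 1)
  P = {3,6}:  v_{3} + v_{6} = v_{1}  →  sig = (2; 1)
  P = {3,7}:  v_{3} + v_{7} = v_{2}  →  sig = (2; 1)
  P = {4,5}:  v_{4} + v_{5} = v_{0}  →  sig = (2; 1)
  P = {1,5}:  v_{1} + v_{5} = 2·v_{0}  →  sig = (2; 2)
  P = {2,5}:  v_{2} + v_{5} = 2·v_{7}  →  sig = (2; 2)
  P = {4,6}:  v_{4} + v_{6} = 2·v_{1}  →  sig = (2; 2)
  P = {6,7}:  v_{6} + v_{7} = 2·v_{0}  →  sig = (2; 2)
  P = {5,6}:  v_{5} + v_{6} = 3·v_{0}  →  sig = (2; 3)

Signatures (|P|; sorted positive RHS coefficients), sorted:
{ (2; —) ×3,  (2; 1) ×12,  (2; 2) ×4,  (2; 3) }


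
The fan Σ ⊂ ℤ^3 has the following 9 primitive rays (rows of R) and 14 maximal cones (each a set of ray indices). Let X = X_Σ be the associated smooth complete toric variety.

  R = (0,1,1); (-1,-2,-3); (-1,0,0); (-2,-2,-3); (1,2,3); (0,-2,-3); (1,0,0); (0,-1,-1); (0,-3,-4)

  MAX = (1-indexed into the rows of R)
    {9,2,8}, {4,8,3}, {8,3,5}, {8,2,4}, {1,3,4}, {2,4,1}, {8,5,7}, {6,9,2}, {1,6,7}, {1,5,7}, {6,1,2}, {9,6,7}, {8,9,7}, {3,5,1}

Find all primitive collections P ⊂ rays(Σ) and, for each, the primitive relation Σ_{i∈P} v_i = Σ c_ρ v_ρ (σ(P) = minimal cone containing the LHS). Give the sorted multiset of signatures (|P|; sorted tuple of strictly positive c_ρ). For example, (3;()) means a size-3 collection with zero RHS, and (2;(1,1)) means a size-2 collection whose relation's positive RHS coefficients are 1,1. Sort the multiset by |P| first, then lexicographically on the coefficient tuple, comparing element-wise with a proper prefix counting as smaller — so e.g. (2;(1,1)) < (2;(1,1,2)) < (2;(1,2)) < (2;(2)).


The 15 primitive collections of Σ (r=9, n=3):

  • {1,8}:  v_{1} + v_{8} = 0  so sig = (2;())
  • {2,5}:  v_{2} + v_{5} = 0  so sig = (2;())
  • {3,7}:  v_{3} + v_{7} = 0  so sig = (2;())
  • {1,9}:  v_{1} + v_{9} = v_{6}  so sig = (2;(1))
  • {2,3}:  v_{2} + v_{3} = v_{4}  so sig = (2;(1))
  • {2,7}:  v_{2} + v_{7} = v_{6}  so sig = (2;(1))
  • {3,6}:  v_{3} + v_{6} = v_{2}  so sig = (2;(1))
  • {4,5}:  v_{4} + v_{5} = v_{3}  so sig = (2;(1))
  • {4,7}:  v_{4} + v_{7} = v_{2}  so sig = (2;(1))
  • {5,6}:  v_{5} + v_{6} = v_{7}  so sig = (2;(1))
  • {6,8}:  v_{6} + v_{8} = v_{9}  so sig = (2;(1))
  • {3,9}:  v_{3} + v_{9} = v_{2} + v_{8}  so sig = (2;(1,1))
  • {5,9}:  v_{5} + v_{9} = v_{7} + v_{8}  so sig = (2;(1,1))
  • {4,9}:  v_{4} + v_{9} = 2·v_{2} + v_{8}  so sig = (2;(1,2))
  • {4,6}:  v_{4} + v_{6} = 2·v_{2}  so sig = (2;(2))

Signatures (|P|; sorted positive RHS coefficients), sorted:
{ (2;()) ×3,  (2;(1)) ×8,  (2;(1,1)) ×2,  (2;(1,2)),  (2;(2)) }


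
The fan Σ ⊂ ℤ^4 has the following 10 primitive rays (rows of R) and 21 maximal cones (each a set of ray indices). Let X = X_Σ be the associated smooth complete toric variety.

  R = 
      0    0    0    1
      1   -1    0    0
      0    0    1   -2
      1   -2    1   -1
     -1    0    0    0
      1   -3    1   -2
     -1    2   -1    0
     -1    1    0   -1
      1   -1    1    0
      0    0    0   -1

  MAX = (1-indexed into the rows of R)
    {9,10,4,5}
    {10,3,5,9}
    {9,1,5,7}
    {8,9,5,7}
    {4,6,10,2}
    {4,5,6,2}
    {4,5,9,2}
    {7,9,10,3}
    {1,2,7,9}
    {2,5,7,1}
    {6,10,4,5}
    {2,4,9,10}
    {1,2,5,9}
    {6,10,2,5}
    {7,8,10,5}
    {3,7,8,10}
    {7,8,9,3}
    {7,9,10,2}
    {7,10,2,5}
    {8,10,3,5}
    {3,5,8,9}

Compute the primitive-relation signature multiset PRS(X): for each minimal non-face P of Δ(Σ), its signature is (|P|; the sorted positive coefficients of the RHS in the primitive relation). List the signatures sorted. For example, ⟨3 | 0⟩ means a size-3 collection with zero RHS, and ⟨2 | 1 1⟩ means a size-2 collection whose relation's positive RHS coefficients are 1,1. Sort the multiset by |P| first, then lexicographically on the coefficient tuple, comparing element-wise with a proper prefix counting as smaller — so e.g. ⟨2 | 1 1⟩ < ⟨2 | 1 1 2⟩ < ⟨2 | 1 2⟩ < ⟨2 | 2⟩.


Δ(Σ) — 10 vertices, 20 min non-faces:

  {1,10}:  v_{1} + v_{10} = 0  ⟹  sig = ⟨2 | 0⟩
  {2,8}:  v_{2} + v_{8} = v_{10}  ⟹  sig = ⟨2 | 1⟩
  {4,7}:  v_{4} + v_{7} = v_{10}  ⟹  sig = ⟨2 | 1⟩
  {1,3}:  v_{1} + v_{3} = v_{8} + v_{9}  ⟹  sig = ⟨2 | 1 1⟩
  {1,4}:  v_{1} + v_{4} = v_{2} + v_{5} + v_{9}  ⟹  sig = ⟨2 | 1 1 1⟩
  {1,6}:  v_{1} + v_{6} = v_{2} + v_{4} + v_{5}  ⟹  sig = ⟨2 | 1 1 1⟩
  {1,8}:  v_{1} + v_{8} = v_{5} + v_{7} + v_{9}  ⟹  sig = ⟨2 | 1 1 1⟩
  {3,6}:  v_{3} + v_{6} = v_{4} + v_{5} + v_{9} + 3·v_{10}  ⟹  sig = ⟨2 | 1 1 1 3⟩
  {4,8}:  v_{4} + v_{8} = v_{5} + v_{9} + 2·v_{10}  ⟹  sig = ⟨2 | 1 1 2⟩
  {6,7}:  v_{6} + v_{7} = v_{2} + v_{5} + 2·v_{10}  ⟹  sig = ⟨2 | 1 1 2⟩
  {6,8}:  v_{6} + v_{8} = v_{4} + v_{5} + 2·v_{10}  ⟹  sig = ⟨2 | 1 1 2⟩
  {2,3}:  v_{2} + v_{3} = v_{9} + 2·v_{10}  ⟹  sig = ⟨2 | 1 2⟩
  {3,4}:  v_{3} + v_{4} = v_{5} + 2·v_{9} + 3·v_{10}  ⟹  sig = ⟨2 | 1 2 3⟩
  {6,9}:  v_{6} + v_{9} = 2·v_{4}  ⟹  sig = ⟨2 | 2⟩
  {8,9,10}:  v_{8} + v_{9} + v_{10} = v_{3}  ⟹  sig = ⟨3 | 1⟩
  {3,5,7}:  v_{3} + v_{5} + v_{7} = 2·v_{8}  ⟹  sig = ⟨3 | 2⟩
  {2,5,7,9}:  v_{2} + v_{5} + v_{7} + v_{9} = 0  ⟹  sig = ⟨4 | 0⟩
  {2,4,5,10}:  v_{2} + v_{4} + v_{5} + v_{10} = v_{6}  ⟹  sig = ⟨4 | 1⟩
  {2,5,9,10}:  v_{2} + v_{5} + v_{9} + v_{10} = v_{4}  ⟹  sig = ⟨4 | 1⟩
  {5,7,9,10}:  v_{5} + v_{7} + v_{9} + v_{10} = v_{8}  ⟹  sig = ⟨4 | 1⟩

Sorted signature multiset PRS(X):
    ⟨2 | 0⟩
    ⟨2 | 1⟩
    ⟨2 | 1⟩
    ⟨2 | 1 1⟩
    ⟨2 | 1 1 1⟩
    ⟨2 | 1 1 1⟩
    ⟨2 | 1 1 1⟩
    ⟨2 | 1 1 1 3⟩
    ⟨2 | 1 1 2⟩
    ⟨2 | 1 1 2⟩
    ⟨2 | 1 1 2⟩
    ⟨2 | 1 2⟩
    ⟨2 | 1 2 3⟩
    ⟨2 | 2⟩
    ⟨3 | 1⟩
    ⟨3 | 2⟩
    ⟨4 | 0⟩
    ⟨4 | 1⟩
    ⟨4 | 1⟩
    ⟨4 | 1⟩
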